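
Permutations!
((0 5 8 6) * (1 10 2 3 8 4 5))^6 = ((0 1 10 2 3 8 6)(4 5))^6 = (0 6 8 3 2 10 1)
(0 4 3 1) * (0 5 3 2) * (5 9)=(0 4 2)(1 9 5 3)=[4, 9, 0, 1, 2, 3, 6, 7, 8, 5]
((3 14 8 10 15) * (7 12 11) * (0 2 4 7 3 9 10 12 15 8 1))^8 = (0 12 7 14 10 2 11 15 1 8 4 3 9)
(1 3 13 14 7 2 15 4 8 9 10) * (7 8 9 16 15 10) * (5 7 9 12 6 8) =(1 3 13 14 5 7 2 10)(4 12 6 8 16 15) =[0, 3, 10, 13, 12, 7, 8, 2, 16, 9, 1, 11, 6, 14, 5, 4, 15]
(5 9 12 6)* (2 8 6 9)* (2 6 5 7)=(2 8 5 6 7)(9 12)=[0, 1, 8, 3, 4, 6, 7, 2, 5, 12, 10, 11, 9]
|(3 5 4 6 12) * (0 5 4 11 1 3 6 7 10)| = |(0 5 11 1 3 4 7 10)(6 12)| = 8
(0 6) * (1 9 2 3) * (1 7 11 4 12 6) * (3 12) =(0 1 9 2 12 6)(3 7 11 4) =[1, 9, 12, 7, 3, 5, 0, 11, 8, 2, 10, 4, 6]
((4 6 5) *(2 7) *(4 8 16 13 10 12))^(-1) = (2 7)(4 12 10 13 16 8 5 6)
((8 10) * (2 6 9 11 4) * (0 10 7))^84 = (2 4 11 9 6)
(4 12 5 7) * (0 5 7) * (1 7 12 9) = (12)(0 5)(1 7 4 9) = [5, 7, 2, 3, 9, 0, 6, 4, 8, 1, 10, 11, 12]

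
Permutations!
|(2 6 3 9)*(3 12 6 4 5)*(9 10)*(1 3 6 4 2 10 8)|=|(1 3 8)(4 5 6 12)(9 10)|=12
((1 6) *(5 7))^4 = ((1 6)(5 7))^4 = (7)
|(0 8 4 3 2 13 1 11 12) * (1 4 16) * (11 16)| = |(0 8 11 12)(1 16)(2 13 4 3)| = 4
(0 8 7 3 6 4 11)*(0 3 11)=(0 8 7 11 3 6 4)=[8, 1, 2, 6, 0, 5, 4, 11, 7, 9, 10, 3]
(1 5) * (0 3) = (0 3)(1 5) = [3, 5, 2, 0, 4, 1]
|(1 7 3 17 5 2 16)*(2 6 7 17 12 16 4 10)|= 24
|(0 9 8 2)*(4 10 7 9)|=|(0 4 10 7 9 8 2)|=7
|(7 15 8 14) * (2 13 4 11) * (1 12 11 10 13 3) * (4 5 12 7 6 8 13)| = |(1 7 15 13 5 12 11 2 3)(4 10)(6 8 14)| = 18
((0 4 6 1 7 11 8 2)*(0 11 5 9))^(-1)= (0 9 5 7 1 6 4)(2 8 11)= ((0 4 6 1 7 5 9)(2 11 8))^(-1)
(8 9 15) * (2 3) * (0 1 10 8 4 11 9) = (0 1 10 8)(2 3)(4 11 9 15) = [1, 10, 3, 2, 11, 5, 6, 7, 0, 15, 8, 9, 12, 13, 14, 4]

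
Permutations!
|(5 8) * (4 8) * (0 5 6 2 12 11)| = 8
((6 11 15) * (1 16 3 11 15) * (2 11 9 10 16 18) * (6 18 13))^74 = (1 18 13 2 6 11 15)(3 10)(9 16)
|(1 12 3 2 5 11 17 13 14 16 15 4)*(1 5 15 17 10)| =36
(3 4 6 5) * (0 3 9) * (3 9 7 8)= (0 9)(3 4 6 5 7 8)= [9, 1, 2, 4, 6, 7, 5, 8, 3, 0]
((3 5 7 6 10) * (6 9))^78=((3 5 7 9 6 10))^78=(10)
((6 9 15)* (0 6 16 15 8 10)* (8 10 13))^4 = ((0 6 9 10)(8 13)(15 16))^4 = (16)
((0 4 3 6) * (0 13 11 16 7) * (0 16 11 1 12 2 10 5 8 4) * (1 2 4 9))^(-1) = ((1 12 4 3 6 13 2 10 5 8 9)(7 16))^(-1) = (1 9 8 5 10 2 13 6 3 4 12)(7 16)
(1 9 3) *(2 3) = (1 9 2 3) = [0, 9, 3, 1, 4, 5, 6, 7, 8, 2]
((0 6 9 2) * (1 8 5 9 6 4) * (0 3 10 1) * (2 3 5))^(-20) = ((0 4)(1 8 2 5 9 3 10))^(-20) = (1 8 2 5 9 3 10)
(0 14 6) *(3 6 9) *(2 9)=[14, 1, 9, 6, 4, 5, 0, 7, 8, 3, 10, 11, 12, 13, 2]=(0 14 2 9 3 6)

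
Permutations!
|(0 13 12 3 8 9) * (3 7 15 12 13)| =|(0 3 8 9)(7 15 12)| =12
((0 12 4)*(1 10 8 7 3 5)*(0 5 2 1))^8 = (12)(1 8 3)(2 10 7)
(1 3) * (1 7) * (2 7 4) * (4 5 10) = [0, 3, 7, 5, 2, 10, 6, 1, 8, 9, 4] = (1 3 5 10 4 2 7)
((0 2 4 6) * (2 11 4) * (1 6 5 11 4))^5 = ((0 4 5 11 1 6))^5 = (0 6 1 11 5 4)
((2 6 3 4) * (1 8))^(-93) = ((1 8)(2 6 3 4))^(-93) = (1 8)(2 4 3 6)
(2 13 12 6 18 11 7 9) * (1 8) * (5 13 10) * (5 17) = (1 8)(2 10 17 5 13 12 6 18 11 7 9) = [0, 8, 10, 3, 4, 13, 18, 9, 1, 2, 17, 7, 6, 12, 14, 15, 16, 5, 11]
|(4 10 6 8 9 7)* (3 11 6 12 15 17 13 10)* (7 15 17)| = 8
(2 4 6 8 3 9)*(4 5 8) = [0, 1, 5, 9, 6, 8, 4, 7, 3, 2] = (2 5 8 3 9)(4 6)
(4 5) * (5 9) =[0, 1, 2, 3, 9, 4, 6, 7, 8, 5] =(4 9 5)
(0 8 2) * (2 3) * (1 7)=(0 8 3 2)(1 7)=[8, 7, 0, 2, 4, 5, 6, 1, 3]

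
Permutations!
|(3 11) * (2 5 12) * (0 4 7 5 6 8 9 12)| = 20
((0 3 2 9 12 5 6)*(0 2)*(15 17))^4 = ((0 3)(2 9 12 5 6)(15 17))^4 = (17)(2 6 5 12 9)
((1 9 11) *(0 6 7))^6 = (11)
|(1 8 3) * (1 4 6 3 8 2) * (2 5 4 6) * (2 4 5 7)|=|(8)(1 7 2)(3 6)|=6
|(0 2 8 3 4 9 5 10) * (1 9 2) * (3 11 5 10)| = 12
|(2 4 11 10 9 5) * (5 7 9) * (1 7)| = |(1 7 9)(2 4 11 10 5)| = 15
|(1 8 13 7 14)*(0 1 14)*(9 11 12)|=15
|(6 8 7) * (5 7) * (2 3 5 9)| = 7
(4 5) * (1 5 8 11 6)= (1 5 4 8 11 6)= [0, 5, 2, 3, 8, 4, 1, 7, 11, 9, 10, 6]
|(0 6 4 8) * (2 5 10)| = 12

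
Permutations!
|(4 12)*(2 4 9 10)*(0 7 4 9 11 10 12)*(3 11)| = 6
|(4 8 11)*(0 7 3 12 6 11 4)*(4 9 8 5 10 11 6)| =|(0 7 3 12 4 5 10 11)(8 9)| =8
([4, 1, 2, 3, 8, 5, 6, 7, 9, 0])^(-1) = [9, 1, 2, 3, 0, 5, 6, 7, 4, 8]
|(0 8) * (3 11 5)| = |(0 8)(3 11 5)| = 6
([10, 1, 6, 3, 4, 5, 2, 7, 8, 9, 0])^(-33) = [10, 1, 6, 3, 4, 5, 2, 7, 8, 9, 0]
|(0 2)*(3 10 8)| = |(0 2)(3 10 8)| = 6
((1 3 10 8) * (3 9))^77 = (1 3 8 9 10)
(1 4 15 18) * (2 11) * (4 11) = (1 11 2 4 15 18) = [0, 11, 4, 3, 15, 5, 6, 7, 8, 9, 10, 2, 12, 13, 14, 18, 16, 17, 1]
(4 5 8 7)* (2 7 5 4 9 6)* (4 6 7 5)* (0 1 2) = [1, 2, 5, 3, 6, 8, 0, 9, 4, 7] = (0 1 2 5 8 4 6)(7 9)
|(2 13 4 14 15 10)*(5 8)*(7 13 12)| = 8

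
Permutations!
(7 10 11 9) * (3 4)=(3 4)(7 10 11 9)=[0, 1, 2, 4, 3, 5, 6, 10, 8, 7, 11, 9]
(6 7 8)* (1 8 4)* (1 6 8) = (8)(4 6 7) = [0, 1, 2, 3, 6, 5, 7, 4, 8]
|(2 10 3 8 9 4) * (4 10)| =|(2 4)(3 8 9 10)| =4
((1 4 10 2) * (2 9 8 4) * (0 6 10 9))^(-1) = ((0 6 10)(1 2)(4 9 8))^(-1) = (0 10 6)(1 2)(4 8 9)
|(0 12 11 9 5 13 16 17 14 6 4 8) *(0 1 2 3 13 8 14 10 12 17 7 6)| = 17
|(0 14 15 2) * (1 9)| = |(0 14 15 2)(1 9)| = 4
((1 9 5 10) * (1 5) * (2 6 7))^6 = ((1 9)(2 6 7)(5 10))^6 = (10)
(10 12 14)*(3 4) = [0, 1, 2, 4, 3, 5, 6, 7, 8, 9, 12, 11, 14, 13, 10] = (3 4)(10 12 14)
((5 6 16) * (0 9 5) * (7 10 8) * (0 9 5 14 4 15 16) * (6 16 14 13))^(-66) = ((0 5 16 9 13 6)(4 15 14)(7 10 8))^(-66) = (16)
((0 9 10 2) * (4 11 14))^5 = (0 9 10 2)(4 14 11)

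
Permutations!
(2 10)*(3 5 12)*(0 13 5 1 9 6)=(0 13 5 12 3 1 9 6)(2 10)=[13, 9, 10, 1, 4, 12, 0, 7, 8, 6, 2, 11, 3, 5]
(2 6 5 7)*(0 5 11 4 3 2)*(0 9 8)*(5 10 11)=(0 10 11 4 3 2 6 5 7 9 8)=[10, 1, 6, 2, 3, 7, 5, 9, 0, 8, 11, 4]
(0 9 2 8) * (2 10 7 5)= [9, 1, 8, 3, 4, 2, 6, 5, 0, 10, 7]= (0 9 10 7 5 2 8)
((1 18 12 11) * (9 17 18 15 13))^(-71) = (1 15 13 9 17 18 12 11)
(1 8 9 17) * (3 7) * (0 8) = (0 8 9 17 1)(3 7) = [8, 0, 2, 7, 4, 5, 6, 3, 9, 17, 10, 11, 12, 13, 14, 15, 16, 1]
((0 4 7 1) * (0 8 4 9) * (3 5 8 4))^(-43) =((0 9)(1 4 7)(3 5 8))^(-43) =(0 9)(1 7 4)(3 8 5)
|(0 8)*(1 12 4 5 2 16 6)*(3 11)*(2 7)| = 8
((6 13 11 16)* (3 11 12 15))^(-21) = (16)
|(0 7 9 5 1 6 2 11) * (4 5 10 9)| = 8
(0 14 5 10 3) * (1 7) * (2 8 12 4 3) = (0 14 5 10 2 8 12 4 3)(1 7) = [14, 7, 8, 0, 3, 10, 6, 1, 12, 9, 2, 11, 4, 13, 5]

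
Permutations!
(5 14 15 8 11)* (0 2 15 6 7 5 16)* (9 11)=[2, 1, 15, 3, 4, 14, 7, 5, 9, 11, 10, 16, 12, 13, 6, 8, 0]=(0 2 15 8 9 11 16)(5 14 6 7)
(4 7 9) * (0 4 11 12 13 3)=(0 4 7 9 11 12 13 3)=[4, 1, 2, 0, 7, 5, 6, 9, 8, 11, 10, 12, 13, 3]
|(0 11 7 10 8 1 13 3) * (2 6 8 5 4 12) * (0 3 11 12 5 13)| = |(0 12 2 6 8 1)(4 5)(7 10 13 11)| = 12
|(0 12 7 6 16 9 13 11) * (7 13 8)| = 20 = |(0 12 13 11)(6 16 9 8 7)|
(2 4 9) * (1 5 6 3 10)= (1 5 6 3 10)(2 4 9)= [0, 5, 4, 10, 9, 6, 3, 7, 8, 2, 1]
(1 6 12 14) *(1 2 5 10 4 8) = (1 6 12 14 2 5 10 4 8) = [0, 6, 5, 3, 8, 10, 12, 7, 1, 9, 4, 11, 14, 13, 2]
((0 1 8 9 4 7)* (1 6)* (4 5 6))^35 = (9)(0 7 4)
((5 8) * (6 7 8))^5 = (5 6 7 8)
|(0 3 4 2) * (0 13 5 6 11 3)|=7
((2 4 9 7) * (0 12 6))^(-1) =((0 12 6)(2 4 9 7))^(-1) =(0 6 12)(2 7 9 4)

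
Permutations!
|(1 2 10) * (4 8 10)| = |(1 2 4 8 10)| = 5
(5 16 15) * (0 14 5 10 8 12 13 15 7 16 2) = [14, 1, 0, 3, 4, 2, 6, 16, 12, 9, 8, 11, 13, 15, 5, 10, 7] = (0 14 5 2)(7 16)(8 12 13 15 10)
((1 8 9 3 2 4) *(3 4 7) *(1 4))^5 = (1 9 8)(2 3 7)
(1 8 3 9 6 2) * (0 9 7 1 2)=(0 9 6)(1 8 3 7)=[9, 8, 2, 7, 4, 5, 0, 1, 3, 6]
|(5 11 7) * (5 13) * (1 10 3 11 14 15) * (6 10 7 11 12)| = 12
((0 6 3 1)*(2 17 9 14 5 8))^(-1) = (0 1 3 6)(2 8 5 14 9 17)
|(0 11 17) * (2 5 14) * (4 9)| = 6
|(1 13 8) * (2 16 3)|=|(1 13 8)(2 16 3)|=3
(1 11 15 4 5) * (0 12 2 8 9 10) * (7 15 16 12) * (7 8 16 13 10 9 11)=[8, 7, 16, 3, 5, 1, 6, 15, 11, 9, 0, 13, 2, 10, 14, 4, 12]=(0 8 11 13 10)(1 7 15 4 5)(2 16 12)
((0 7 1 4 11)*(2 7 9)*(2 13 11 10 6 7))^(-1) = ((0 9 13 11)(1 4 10 6 7))^(-1) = (0 11 13 9)(1 7 6 10 4)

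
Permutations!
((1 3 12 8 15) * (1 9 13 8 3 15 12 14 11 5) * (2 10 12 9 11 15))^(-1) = (1 5 11 15 14 3 12 10 2)(8 13 9)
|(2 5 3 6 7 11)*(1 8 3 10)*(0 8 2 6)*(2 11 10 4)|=|(0 8 3)(1 11 6 7 10)(2 5 4)|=15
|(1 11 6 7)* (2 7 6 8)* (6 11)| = |(1 6 11 8 2 7)| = 6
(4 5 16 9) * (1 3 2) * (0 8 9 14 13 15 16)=[8, 3, 1, 2, 5, 0, 6, 7, 9, 4, 10, 11, 12, 15, 13, 16, 14]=(0 8 9 4 5)(1 3 2)(13 15 16 14)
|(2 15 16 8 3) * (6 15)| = 6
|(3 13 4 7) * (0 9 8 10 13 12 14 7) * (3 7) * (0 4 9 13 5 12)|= 9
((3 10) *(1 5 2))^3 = (3 10)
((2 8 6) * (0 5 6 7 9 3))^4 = (0 8)(2 3)(5 7)(6 9) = ((0 5 6 2 8 7 9 3))^4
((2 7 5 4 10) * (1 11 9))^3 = ((1 11 9)(2 7 5 4 10))^3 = (11)(2 4 7 10 5)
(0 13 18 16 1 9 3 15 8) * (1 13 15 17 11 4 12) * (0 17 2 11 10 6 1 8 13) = (0 15 13 18 16)(1 9 3 2 11 4 12 8 17 10 6) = [15, 9, 11, 2, 12, 5, 1, 7, 17, 3, 6, 4, 8, 18, 14, 13, 0, 10, 16]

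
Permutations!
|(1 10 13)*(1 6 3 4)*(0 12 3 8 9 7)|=|(0 12 3 4 1 10 13 6 8 9 7)|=11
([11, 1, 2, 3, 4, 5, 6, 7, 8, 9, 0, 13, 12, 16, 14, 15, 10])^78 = (0 16 11 10 13)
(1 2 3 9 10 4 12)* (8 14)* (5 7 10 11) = [0, 2, 3, 9, 12, 7, 6, 10, 14, 11, 4, 5, 1, 13, 8] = (1 2 3 9 11 5 7 10 4 12)(8 14)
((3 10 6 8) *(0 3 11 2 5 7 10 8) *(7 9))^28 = (0 10 9 2 8)(3 6 7 5 11)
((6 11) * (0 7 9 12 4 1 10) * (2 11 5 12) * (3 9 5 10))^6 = ((0 7 5 12 4 1 3 9 2 11 6 10))^6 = (0 3)(1 10)(2 5)(4 6)(7 9)(11 12)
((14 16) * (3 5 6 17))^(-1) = ((3 5 6 17)(14 16))^(-1) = (3 17 6 5)(14 16)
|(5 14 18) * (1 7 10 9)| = 12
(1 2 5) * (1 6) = (1 2 5 6) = [0, 2, 5, 3, 4, 6, 1]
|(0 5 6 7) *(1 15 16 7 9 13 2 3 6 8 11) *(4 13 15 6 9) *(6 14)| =15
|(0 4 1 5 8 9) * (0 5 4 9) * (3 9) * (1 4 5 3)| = 4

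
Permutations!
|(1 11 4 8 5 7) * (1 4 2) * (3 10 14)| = 12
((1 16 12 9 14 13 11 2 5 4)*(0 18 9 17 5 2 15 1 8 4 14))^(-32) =(0 18 9)(1 5 15 17 11 12 13 16 14)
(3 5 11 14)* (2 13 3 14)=[0, 1, 13, 5, 4, 11, 6, 7, 8, 9, 10, 2, 12, 3, 14]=(14)(2 13 3 5 11)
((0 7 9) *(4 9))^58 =((0 7 4 9))^58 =(0 4)(7 9)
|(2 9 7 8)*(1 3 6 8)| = |(1 3 6 8 2 9 7)| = 7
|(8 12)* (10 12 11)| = 4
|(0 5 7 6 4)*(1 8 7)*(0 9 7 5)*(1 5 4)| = |(1 8 4 9 7 6)| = 6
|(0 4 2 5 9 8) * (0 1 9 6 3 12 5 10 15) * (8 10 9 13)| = |(0 4 2 9 10 15)(1 13 8)(3 12 5 6)| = 12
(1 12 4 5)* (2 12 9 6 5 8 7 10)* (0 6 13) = [6, 9, 12, 3, 8, 1, 5, 10, 7, 13, 2, 11, 4, 0] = (0 6 5 1 9 13)(2 12 4 8 7 10)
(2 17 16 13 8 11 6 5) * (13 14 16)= (2 17 13 8 11 6 5)(14 16)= [0, 1, 17, 3, 4, 2, 5, 7, 11, 9, 10, 6, 12, 8, 16, 15, 14, 13]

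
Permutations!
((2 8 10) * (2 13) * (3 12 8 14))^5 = (2 10 12 14 13 8 3)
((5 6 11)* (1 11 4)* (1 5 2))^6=((1 11 2)(4 5 6))^6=(11)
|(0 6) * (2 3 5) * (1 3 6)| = |(0 1 3 5 2 6)| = 6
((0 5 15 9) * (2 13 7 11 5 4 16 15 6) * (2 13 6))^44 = (0 9 15 16 4)(2 13 11)(5 6 7)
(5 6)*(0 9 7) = (0 9 7)(5 6) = [9, 1, 2, 3, 4, 6, 5, 0, 8, 7]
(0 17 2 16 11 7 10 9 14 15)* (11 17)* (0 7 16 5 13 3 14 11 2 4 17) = (0 2 5 13 3 14 15 7 10 9 11 16)(4 17) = [2, 1, 5, 14, 17, 13, 6, 10, 8, 11, 9, 16, 12, 3, 15, 7, 0, 4]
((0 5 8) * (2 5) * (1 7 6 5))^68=(0 5 7 2 8 6 1)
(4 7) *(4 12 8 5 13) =[0, 1, 2, 3, 7, 13, 6, 12, 5, 9, 10, 11, 8, 4] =(4 7 12 8 5 13)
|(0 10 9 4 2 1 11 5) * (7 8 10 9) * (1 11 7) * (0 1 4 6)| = |(0 9 6)(1 7 8 10 4 2 11 5)| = 24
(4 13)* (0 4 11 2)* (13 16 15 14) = [4, 1, 0, 3, 16, 5, 6, 7, 8, 9, 10, 2, 12, 11, 13, 14, 15] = (0 4 16 15 14 13 11 2)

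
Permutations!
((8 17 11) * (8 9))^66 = ((8 17 11 9))^66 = (8 11)(9 17)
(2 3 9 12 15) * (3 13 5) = (2 13 5 3 9 12 15) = [0, 1, 13, 9, 4, 3, 6, 7, 8, 12, 10, 11, 15, 5, 14, 2]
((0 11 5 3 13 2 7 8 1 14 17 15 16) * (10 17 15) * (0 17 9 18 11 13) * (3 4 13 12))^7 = (0 12 3)(1 18 8 9 7 10 2 17 13 16 4 15 5 14 11)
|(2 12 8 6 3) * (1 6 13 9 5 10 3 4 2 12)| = |(1 6 4 2)(3 12 8 13 9 5 10)| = 28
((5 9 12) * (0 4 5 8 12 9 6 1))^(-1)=(0 1 6 5 4)(8 12)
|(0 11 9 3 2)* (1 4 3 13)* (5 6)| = 8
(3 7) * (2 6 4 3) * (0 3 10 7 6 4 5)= (0 3 6 5)(2 4 10 7)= [3, 1, 4, 6, 10, 0, 5, 2, 8, 9, 7]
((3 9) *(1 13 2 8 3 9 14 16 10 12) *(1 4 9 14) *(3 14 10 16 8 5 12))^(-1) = ((16)(1 13 2 5 12 4 9 10 3)(8 14))^(-1) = (16)(1 3 10 9 4 12 5 2 13)(8 14)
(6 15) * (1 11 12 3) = (1 11 12 3)(6 15) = [0, 11, 2, 1, 4, 5, 15, 7, 8, 9, 10, 12, 3, 13, 14, 6]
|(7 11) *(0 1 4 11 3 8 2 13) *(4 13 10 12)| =|(0 1 13)(2 10 12 4 11 7 3 8)| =24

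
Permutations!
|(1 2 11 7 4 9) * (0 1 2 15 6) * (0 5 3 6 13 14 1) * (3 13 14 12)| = 15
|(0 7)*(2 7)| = |(0 2 7)| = 3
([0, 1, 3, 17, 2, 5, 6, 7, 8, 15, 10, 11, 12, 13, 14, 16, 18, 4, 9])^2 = (2 17)(3 4)(9 16)(15 18)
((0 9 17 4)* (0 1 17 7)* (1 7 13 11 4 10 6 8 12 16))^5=((0 9 13 11 4 7)(1 17 10 6 8 12 16))^5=(0 7 4 11 13 9)(1 12 6 17 16 8 10)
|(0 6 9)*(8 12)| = 6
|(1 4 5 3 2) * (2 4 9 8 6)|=15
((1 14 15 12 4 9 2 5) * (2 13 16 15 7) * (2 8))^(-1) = ((1 14 7 8 2 5)(4 9 13 16 15 12))^(-1) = (1 5 2 8 7 14)(4 12 15 16 13 9)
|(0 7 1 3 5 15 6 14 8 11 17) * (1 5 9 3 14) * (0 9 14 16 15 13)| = 12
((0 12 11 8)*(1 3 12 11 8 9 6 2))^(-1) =(0 8 12 3 1 2 6 9 11)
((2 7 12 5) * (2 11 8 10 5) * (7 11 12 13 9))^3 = (13)(2 10)(5 11)(8 12)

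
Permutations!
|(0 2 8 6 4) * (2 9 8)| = 5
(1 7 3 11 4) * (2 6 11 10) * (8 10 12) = [0, 7, 6, 12, 1, 5, 11, 3, 10, 9, 2, 4, 8] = (1 7 3 12 8 10 2 6 11 4)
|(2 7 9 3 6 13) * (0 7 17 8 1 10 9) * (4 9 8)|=|(0 7)(1 10 8)(2 17 4 9 3 6 13)|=42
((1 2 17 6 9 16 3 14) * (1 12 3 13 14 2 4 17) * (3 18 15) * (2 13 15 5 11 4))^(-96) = (3 17 12 16 11 13 6 18 15 4 14 9 5)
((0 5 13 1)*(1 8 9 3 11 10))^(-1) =(0 1 10 11 3 9 8 13 5)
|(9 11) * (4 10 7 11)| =5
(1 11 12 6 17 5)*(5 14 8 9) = [0, 11, 2, 3, 4, 1, 17, 7, 9, 5, 10, 12, 6, 13, 8, 15, 16, 14] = (1 11 12 6 17 14 8 9 5)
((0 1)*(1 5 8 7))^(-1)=(0 1 7 8 5)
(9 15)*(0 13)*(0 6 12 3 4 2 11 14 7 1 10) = (0 13 6 12 3 4 2 11 14 7 1 10)(9 15) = [13, 10, 11, 4, 2, 5, 12, 1, 8, 15, 0, 14, 3, 6, 7, 9]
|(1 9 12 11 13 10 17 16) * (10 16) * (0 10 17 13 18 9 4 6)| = 28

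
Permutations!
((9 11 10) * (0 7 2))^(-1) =(0 2 7)(9 10 11)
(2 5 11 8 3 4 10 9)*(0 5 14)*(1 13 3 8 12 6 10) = [5, 13, 14, 4, 1, 11, 10, 7, 8, 2, 9, 12, 6, 3, 0] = (0 5 11 12 6 10 9 2 14)(1 13 3 4)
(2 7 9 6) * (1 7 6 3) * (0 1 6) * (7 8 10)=(0 1 8 10 7 9 3 6 2)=[1, 8, 0, 6, 4, 5, 2, 9, 10, 3, 7]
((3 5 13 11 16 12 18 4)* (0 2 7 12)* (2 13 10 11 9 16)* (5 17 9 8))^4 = ((0 13 8 5 10 11 2 7 12 18 4 3 17 9 16))^4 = (0 10 12 17 13 11 18 9 8 2 4 16 5 7 3)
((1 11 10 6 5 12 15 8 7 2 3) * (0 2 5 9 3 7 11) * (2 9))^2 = (0 3)(1 9)(2 5 15 11 6 7 12 8 10)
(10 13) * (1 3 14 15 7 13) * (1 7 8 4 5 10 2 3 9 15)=(1 9 15 8 4 5 10 7 13 2 3 14)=[0, 9, 3, 14, 5, 10, 6, 13, 4, 15, 7, 11, 12, 2, 1, 8]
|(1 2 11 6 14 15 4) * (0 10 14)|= 9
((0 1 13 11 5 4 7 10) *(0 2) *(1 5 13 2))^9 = (0 4 10 2 5 7 1)(11 13)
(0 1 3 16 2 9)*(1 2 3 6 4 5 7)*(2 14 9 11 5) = (0 14 9)(1 6 4 2 11 5 7)(3 16) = [14, 6, 11, 16, 2, 7, 4, 1, 8, 0, 10, 5, 12, 13, 9, 15, 3]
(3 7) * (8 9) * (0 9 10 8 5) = (0 9 5)(3 7)(8 10) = [9, 1, 2, 7, 4, 0, 6, 3, 10, 5, 8]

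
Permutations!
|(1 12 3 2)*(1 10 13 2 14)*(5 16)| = |(1 12 3 14)(2 10 13)(5 16)| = 12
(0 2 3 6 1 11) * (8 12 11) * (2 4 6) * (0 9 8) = [4, 0, 3, 2, 6, 5, 1, 7, 12, 8, 10, 9, 11] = (0 4 6 1)(2 3)(8 12 11 9)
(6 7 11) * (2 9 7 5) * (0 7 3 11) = (0 7)(2 9 3 11 6 5) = [7, 1, 9, 11, 4, 2, 5, 0, 8, 3, 10, 6]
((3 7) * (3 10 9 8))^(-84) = ((3 7 10 9 8))^(-84) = (3 7 10 9 8)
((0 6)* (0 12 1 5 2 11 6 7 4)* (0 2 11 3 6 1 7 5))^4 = (2 7 6)(3 4 12)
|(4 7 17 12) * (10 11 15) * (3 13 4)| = 6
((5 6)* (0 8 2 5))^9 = (0 6 5 2 8)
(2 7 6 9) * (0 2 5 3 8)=(0 2 7 6 9 5 3 8)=[2, 1, 7, 8, 4, 3, 9, 6, 0, 5]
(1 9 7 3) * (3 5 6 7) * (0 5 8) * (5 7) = [7, 9, 2, 1, 4, 6, 5, 8, 0, 3] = (0 7 8)(1 9 3)(5 6)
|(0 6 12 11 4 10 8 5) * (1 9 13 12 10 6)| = 11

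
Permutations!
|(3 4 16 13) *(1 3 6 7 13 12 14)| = |(1 3 4 16 12 14)(6 7 13)| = 6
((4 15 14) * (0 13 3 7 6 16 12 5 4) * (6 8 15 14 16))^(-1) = (0 14 4 5 12 16 15 8 7 3 13)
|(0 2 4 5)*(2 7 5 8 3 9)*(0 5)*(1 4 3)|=|(0 7)(1 4 8)(2 3 9)|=6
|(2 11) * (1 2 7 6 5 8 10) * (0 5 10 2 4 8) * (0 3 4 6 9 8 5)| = |(1 6 10)(2 11 7 9 8)(3 4 5)| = 15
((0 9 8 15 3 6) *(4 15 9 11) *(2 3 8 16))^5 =((0 11 4 15 8 9 16 2 3 6))^5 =(0 9)(2 4)(3 15)(6 8)(11 16)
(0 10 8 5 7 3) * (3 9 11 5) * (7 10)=[7, 1, 2, 0, 4, 10, 6, 9, 3, 11, 8, 5]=(0 7 9 11 5 10 8 3)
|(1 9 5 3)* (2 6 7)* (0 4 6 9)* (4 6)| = |(0 6 7 2 9 5 3 1)| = 8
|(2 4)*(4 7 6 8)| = |(2 7 6 8 4)| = 5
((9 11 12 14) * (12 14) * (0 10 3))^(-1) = (0 3 10)(9 14 11)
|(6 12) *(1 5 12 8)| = 5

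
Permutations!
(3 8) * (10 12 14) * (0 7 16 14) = (0 7 16 14 10 12)(3 8) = [7, 1, 2, 8, 4, 5, 6, 16, 3, 9, 12, 11, 0, 13, 10, 15, 14]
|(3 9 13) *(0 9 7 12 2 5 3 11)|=|(0 9 13 11)(2 5 3 7 12)|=20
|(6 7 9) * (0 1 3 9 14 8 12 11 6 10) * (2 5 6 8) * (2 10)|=|(0 1 3 9 2 5 6 7 14 10)(8 12 11)|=30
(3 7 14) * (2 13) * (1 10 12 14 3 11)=(1 10 12 14 11)(2 13)(3 7)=[0, 10, 13, 7, 4, 5, 6, 3, 8, 9, 12, 1, 14, 2, 11]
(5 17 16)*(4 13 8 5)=[0, 1, 2, 3, 13, 17, 6, 7, 5, 9, 10, 11, 12, 8, 14, 15, 4, 16]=(4 13 8 5 17 16)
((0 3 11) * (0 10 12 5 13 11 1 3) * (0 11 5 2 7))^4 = (13)(0 2 10)(7 12 11)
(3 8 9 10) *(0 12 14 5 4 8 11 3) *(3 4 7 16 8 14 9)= (0 12 9 10)(3 11 4 14 5 7 16 8)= [12, 1, 2, 11, 14, 7, 6, 16, 3, 10, 0, 4, 9, 13, 5, 15, 8]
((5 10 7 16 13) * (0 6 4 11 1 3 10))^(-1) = ((0 6 4 11 1 3 10 7 16 13 5))^(-1) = (0 5 13 16 7 10 3 1 11 4 6)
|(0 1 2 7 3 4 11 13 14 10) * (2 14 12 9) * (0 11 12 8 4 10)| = 30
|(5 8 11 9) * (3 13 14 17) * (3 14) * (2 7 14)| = |(2 7 14 17)(3 13)(5 8 11 9)| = 4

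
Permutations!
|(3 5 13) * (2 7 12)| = 3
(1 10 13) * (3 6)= (1 10 13)(3 6)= [0, 10, 2, 6, 4, 5, 3, 7, 8, 9, 13, 11, 12, 1]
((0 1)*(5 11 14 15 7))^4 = (5 7 15 14 11)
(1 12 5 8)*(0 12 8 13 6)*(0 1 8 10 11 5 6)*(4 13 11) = (0 12 6 1 10 4 13)(5 11) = [12, 10, 2, 3, 13, 11, 1, 7, 8, 9, 4, 5, 6, 0]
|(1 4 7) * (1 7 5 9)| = |(1 4 5 9)| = 4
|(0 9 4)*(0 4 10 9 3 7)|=6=|(0 3 7)(9 10)|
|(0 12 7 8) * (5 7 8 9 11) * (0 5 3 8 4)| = 6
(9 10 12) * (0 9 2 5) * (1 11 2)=(0 9 10 12 1 11 2 5)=[9, 11, 5, 3, 4, 0, 6, 7, 8, 10, 12, 2, 1]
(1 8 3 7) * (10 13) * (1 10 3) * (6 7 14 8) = (1 6 7 10 13 3 14 8) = [0, 6, 2, 14, 4, 5, 7, 10, 1, 9, 13, 11, 12, 3, 8]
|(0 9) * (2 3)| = 2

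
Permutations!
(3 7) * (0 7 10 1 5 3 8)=[7, 5, 2, 10, 4, 3, 6, 8, 0, 9, 1]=(0 7 8)(1 5 3 10)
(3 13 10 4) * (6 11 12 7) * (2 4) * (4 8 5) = (2 8 5 4 3 13 10)(6 11 12 7) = [0, 1, 8, 13, 3, 4, 11, 6, 5, 9, 2, 12, 7, 10]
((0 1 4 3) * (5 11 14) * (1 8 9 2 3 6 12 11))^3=((0 8 9 2 3)(1 4 6 12 11 14 5))^3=(0 2 8 3 9)(1 12 5 6 14 4 11)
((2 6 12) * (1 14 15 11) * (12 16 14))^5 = (1 14 2 11 16 12 15 6) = ((1 12 2 6 16 14 15 11))^5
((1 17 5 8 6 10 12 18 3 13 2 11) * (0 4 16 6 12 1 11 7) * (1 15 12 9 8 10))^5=(0 17 18)(1 12 7)(2 6 15)(3 4 5)(8 9)(10 13 16)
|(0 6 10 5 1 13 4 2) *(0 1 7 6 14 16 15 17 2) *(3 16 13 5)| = 20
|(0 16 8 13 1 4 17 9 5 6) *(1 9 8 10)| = 11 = |(0 16 10 1 4 17 8 13 9 5 6)|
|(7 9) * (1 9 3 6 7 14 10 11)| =15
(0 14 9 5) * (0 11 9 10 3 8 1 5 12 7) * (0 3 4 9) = (0 14 10 4 9 12 7 3 8 1 5 11) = [14, 5, 2, 8, 9, 11, 6, 3, 1, 12, 4, 0, 7, 13, 10]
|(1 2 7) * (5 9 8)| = |(1 2 7)(5 9 8)| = 3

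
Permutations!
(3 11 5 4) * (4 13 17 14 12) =(3 11 5 13 17 14 12 4) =[0, 1, 2, 11, 3, 13, 6, 7, 8, 9, 10, 5, 4, 17, 12, 15, 16, 14]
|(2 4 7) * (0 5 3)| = 3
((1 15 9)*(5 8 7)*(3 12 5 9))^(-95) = ((1 15 3 12 5 8 7 9))^(-95) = (1 15 3 12 5 8 7 9)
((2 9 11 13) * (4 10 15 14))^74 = (2 11)(4 15)(9 13)(10 14)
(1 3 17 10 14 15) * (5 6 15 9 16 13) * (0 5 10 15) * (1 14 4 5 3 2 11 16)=(0 3 17 15 14 9 1 2 11 16 13 10 4 5 6)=[3, 2, 11, 17, 5, 6, 0, 7, 8, 1, 4, 16, 12, 10, 9, 14, 13, 15]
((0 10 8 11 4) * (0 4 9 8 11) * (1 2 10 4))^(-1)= ((0 4 1 2 10 11 9 8))^(-1)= (0 8 9 11 10 2 1 4)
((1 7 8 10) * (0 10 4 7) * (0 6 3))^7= (0 1 3 10 6)(4 7 8)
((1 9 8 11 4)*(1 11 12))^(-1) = (1 12 8 9)(4 11)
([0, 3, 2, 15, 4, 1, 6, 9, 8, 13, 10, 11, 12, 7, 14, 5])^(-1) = [0, 5, 2, 1, 4, 15, 6, 13, 8, 7, 10, 11, 12, 9, 14, 3]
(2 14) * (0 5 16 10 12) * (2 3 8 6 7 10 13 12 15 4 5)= (0 2 14 3 8 6 7 10 15 4 5 16 13 12)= [2, 1, 14, 8, 5, 16, 7, 10, 6, 9, 15, 11, 0, 12, 3, 4, 13]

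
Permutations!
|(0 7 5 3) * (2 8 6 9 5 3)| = 15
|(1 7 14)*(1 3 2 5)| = 6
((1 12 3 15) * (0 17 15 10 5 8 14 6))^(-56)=(0 6 14 8 5 10 3 12 1 15 17)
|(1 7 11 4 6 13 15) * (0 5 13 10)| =10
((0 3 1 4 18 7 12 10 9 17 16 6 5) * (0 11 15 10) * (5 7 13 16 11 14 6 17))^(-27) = (0 17 6 18 9 3 11 7 13 5 1 15 12 16 14 4 10)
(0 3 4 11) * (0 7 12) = (0 3 4 11 7 12) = [3, 1, 2, 4, 11, 5, 6, 12, 8, 9, 10, 7, 0]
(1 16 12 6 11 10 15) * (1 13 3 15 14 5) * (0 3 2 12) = [3, 16, 12, 15, 4, 1, 11, 7, 8, 9, 14, 10, 6, 2, 5, 13, 0] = (0 3 15 13 2 12 6 11 10 14 5 1 16)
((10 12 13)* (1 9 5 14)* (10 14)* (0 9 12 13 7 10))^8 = ((0 9 5)(1 12 7 10 13 14))^8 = (0 5 9)(1 7 13)(10 14 12)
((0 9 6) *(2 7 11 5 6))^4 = (0 11 9 5 2 6 7)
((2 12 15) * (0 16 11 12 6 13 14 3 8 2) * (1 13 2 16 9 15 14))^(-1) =((0 9 15)(1 13)(2 6)(3 8 16 11 12 14))^(-1) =(0 15 9)(1 13)(2 6)(3 14 12 11 16 8)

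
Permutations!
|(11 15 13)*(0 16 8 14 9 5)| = 6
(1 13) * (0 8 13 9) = [8, 9, 2, 3, 4, 5, 6, 7, 13, 0, 10, 11, 12, 1] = (0 8 13 1 9)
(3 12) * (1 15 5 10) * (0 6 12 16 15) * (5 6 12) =(0 12 3 16 15 6 5 10 1) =[12, 0, 2, 16, 4, 10, 5, 7, 8, 9, 1, 11, 3, 13, 14, 6, 15]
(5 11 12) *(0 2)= [2, 1, 0, 3, 4, 11, 6, 7, 8, 9, 10, 12, 5]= (0 2)(5 11 12)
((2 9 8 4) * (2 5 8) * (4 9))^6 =((2 4 5 8 9))^6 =(2 4 5 8 9)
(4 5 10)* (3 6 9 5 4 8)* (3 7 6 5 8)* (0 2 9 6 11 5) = [2, 1, 9, 0, 4, 10, 6, 11, 7, 8, 3, 5] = (0 2 9 8 7 11 5 10 3)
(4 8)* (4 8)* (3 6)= (8)(3 6)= [0, 1, 2, 6, 4, 5, 3, 7, 8]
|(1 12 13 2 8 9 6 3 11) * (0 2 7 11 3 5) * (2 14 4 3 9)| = 70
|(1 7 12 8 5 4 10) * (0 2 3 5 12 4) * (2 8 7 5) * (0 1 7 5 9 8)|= |(1 9 8 12 5)(2 3)(4 10 7)|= 30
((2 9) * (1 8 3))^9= (2 9)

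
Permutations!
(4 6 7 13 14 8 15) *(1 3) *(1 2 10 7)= (1 3 2 10 7 13 14 8 15 4 6)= [0, 3, 10, 2, 6, 5, 1, 13, 15, 9, 7, 11, 12, 14, 8, 4]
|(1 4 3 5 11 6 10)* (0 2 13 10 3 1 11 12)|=|(0 2 13 10 11 6 3 5 12)(1 4)|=18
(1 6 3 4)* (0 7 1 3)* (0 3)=[7, 6, 2, 4, 0, 5, 3, 1]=(0 7 1 6 3 4)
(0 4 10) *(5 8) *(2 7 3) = [4, 1, 7, 2, 10, 8, 6, 3, 5, 9, 0] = (0 4 10)(2 7 3)(5 8)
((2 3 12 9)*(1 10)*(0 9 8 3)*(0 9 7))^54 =((0 7)(1 10)(2 9)(3 12 8))^54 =(12)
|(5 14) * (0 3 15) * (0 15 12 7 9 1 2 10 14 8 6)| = 12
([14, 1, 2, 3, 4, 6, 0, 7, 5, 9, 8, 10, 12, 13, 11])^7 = (14)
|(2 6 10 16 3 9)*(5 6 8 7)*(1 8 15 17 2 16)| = 6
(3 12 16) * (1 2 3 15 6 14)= (1 2 3 12 16 15 6 14)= [0, 2, 3, 12, 4, 5, 14, 7, 8, 9, 10, 11, 16, 13, 1, 6, 15]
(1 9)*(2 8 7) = [0, 9, 8, 3, 4, 5, 6, 2, 7, 1] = (1 9)(2 8 7)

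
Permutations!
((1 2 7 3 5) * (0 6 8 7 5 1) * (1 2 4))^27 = (0 5 2 3 7 8 6)(1 4)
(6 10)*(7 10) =(6 7 10) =[0, 1, 2, 3, 4, 5, 7, 10, 8, 9, 6]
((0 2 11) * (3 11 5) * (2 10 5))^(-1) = (0 11 3 5 10)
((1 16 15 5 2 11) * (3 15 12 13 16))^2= ((1 3 15 5 2 11)(12 13 16))^2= (1 15 2)(3 5 11)(12 16 13)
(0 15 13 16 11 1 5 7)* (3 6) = (0 15 13 16 11 1 5 7)(3 6) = [15, 5, 2, 6, 4, 7, 3, 0, 8, 9, 10, 1, 12, 16, 14, 13, 11]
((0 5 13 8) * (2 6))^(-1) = (0 8 13 5)(2 6)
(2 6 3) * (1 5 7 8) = (1 5 7 8)(2 6 3) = [0, 5, 6, 2, 4, 7, 3, 8, 1]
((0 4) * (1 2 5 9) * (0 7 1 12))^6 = ((0 4 7 1 2 5 9 12))^6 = (0 9 2 7)(1 4 12 5)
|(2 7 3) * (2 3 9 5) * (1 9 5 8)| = |(1 9 8)(2 7 5)| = 3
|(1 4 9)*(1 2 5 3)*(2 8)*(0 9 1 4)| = |(0 9 8 2 5 3 4 1)| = 8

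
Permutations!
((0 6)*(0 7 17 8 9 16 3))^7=(0 3 16 9 8 17 7 6)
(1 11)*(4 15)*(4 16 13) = (1 11)(4 15 16 13) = [0, 11, 2, 3, 15, 5, 6, 7, 8, 9, 10, 1, 12, 4, 14, 16, 13]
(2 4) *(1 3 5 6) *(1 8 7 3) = (2 4)(3 5 6 8 7) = [0, 1, 4, 5, 2, 6, 8, 3, 7]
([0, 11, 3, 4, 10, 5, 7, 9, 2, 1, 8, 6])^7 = [0, 6, 4, 10, 8, 5, 9, 1, 3, 11, 2, 7]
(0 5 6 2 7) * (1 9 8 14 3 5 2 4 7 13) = [2, 9, 13, 5, 7, 6, 4, 0, 14, 8, 10, 11, 12, 1, 3] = (0 2 13 1 9 8 14 3 5 6 4 7)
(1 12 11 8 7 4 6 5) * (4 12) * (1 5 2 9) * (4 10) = (1 10 4 6 2 9)(7 12 11 8) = [0, 10, 9, 3, 6, 5, 2, 12, 7, 1, 4, 8, 11]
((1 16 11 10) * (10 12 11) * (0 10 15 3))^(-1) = (0 3 15 16 1 10)(11 12)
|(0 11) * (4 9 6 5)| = |(0 11)(4 9 6 5)| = 4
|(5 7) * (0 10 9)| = 6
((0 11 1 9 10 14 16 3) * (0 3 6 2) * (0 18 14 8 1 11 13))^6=(1 10)(2 18 14 16 6)(8 9)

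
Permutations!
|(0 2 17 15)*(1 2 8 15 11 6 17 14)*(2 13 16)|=15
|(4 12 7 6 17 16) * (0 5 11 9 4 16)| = |(0 5 11 9 4 12 7 6 17)| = 9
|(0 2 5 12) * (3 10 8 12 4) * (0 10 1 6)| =21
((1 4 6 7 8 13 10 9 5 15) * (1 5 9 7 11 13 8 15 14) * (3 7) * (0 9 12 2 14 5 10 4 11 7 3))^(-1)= ((0 9 12 2 14 1 11 13 4 6 7 15 10))^(-1)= (0 10 15 7 6 4 13 11 1 14 2 12 9)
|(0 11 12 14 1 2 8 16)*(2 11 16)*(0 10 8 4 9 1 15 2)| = 8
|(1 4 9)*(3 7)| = |(1 4 9)(3 7)| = 6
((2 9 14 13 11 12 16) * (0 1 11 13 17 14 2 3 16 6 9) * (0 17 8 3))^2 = ((0 1 11 12 6 9 2 17 14 8 3 16))^2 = (0 11 6 2 14 3)(1 12 9 17 8 16)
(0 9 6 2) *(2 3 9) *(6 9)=(9)(0 2)(3 6)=[2, 1, 0, 6, 4, 5, 3, 7, 8, 9]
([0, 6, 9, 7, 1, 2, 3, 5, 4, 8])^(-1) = [0, 4, 5, 6, 8, 7, 1, 3, 9, 2]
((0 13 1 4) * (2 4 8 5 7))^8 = (13)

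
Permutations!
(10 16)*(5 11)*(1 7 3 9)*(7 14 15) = [0, 14, 2, 9, 4, 11, 6, 3, 8, 1, 16, 5, 12, 13, 15, 7, 10] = (1 14 15 7 3 9)(5 11)(10 16)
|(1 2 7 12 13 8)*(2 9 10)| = 8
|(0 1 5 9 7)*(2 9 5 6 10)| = |(0 1 6 10 2 9 7)| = 7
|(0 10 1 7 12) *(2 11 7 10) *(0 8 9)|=14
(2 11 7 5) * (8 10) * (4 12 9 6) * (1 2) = [0, 2, 11, 3, 12, 1, 4, 5, 10, 6, 8, 7, 9] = (1 2 11 7 5)(4 12 9 6)(8 10)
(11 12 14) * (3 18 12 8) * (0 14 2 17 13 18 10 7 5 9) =(0 14 11 8 3 10 7 5 9)(2 17 13 18 12) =[14, 1, 17, 10, 4, 9, 6, 5, 3, 0, 7, 8, 2, 18, 11, 15, 16, 13, 12]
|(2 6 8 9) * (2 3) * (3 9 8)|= 3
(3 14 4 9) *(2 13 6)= (2 13 6)(3 14 4 9)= [0, 1, 13, 14, 9, 5, 2, 7, 8, 3, 10, 11, 12, 6, 4]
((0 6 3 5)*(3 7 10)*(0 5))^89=((0 6 7 10 3))^89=(0 3 10 7 6)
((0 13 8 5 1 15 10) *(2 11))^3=(0 5 10 8 15 13 1)(2 11)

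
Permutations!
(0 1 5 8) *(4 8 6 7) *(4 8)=(0 1 5 6 7 8)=[1, 5, 2, 3, 4, 6, 7, 8, 0]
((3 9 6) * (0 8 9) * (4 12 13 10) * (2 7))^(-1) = (0 3 6 9 8)(2 7)(4 10 13 12)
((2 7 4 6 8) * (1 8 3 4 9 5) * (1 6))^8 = (1 4 3 6 5 9 7 2 8)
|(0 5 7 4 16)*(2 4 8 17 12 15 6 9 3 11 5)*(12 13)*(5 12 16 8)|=42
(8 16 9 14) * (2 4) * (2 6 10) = (2 4 6 10)(8 16 9 14) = [0, 1, 4, 3, 6, 5, 10, 7, 16, 14, 2, 11, 12, 13, 8, 15, 9]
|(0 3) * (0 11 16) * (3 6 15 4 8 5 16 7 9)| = 28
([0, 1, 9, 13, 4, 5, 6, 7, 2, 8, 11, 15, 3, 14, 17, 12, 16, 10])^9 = (3 13 14 17 10 11 15 12)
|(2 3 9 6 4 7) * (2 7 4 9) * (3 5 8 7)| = |(2 5 8 7 3)(6 9)| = 10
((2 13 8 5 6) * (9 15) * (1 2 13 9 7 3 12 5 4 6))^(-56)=(15)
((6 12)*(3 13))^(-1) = (3 13)(6 12)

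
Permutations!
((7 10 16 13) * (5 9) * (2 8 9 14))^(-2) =(2 5 8 14 9)(7 16)(10 13)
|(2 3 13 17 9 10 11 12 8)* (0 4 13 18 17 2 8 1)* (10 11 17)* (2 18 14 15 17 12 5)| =|(0 4 13 18 10 12 1)(2 3 14 15 17 9 11 5)| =56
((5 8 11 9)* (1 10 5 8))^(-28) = (1 5 10)(8 9 11) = ((1 10 5)(8 11 9))^(-28)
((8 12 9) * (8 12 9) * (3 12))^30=(3 8)(9 12)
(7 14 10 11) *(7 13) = [0, 1, 2, 3, 4, 5, 6, 14, 8, 9, 11, 13, 12, 7, 10] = (7 14 10 11 13)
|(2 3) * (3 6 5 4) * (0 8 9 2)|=8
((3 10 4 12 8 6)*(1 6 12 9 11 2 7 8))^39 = (1 11 6 2 3 7 10 8 4 12 9)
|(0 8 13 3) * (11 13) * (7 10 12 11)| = |(0 8 7 10 12 11 13 3)| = 8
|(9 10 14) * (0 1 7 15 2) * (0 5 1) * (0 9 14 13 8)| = |(0 9 10 13 8)(1 7 15 2 5)| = 5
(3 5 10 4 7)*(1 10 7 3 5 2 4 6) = [0, 10, 4, 2, 3, 7, 1, 5, 8, 9, 6] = (1 10 6)(2 4 3)(5 7)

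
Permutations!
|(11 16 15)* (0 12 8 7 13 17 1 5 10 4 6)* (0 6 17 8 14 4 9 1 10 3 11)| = |(0 12 14 4 17 10 9 1 5 3 11 16 15)(7 13 8)| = 39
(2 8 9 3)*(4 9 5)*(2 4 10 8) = (3 4 9)(5 10 8) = [0, 1, 2, 4, 9, 10, 6, 7, 5, 3, 8]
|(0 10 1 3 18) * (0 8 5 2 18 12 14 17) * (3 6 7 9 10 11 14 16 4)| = |(0 11 14 17)(1 6 7 9 10)(2 18 8 5)(3 12 16 4)| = 20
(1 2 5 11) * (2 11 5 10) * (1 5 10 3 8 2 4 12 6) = (1 11 5 10 4 12 6)(2 3 8) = [0, 11, 3, 8, 12, 10, 1, 7, 2, 9, 4, 5, 6]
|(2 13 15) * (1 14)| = |(1 14)(2 13 15)| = 6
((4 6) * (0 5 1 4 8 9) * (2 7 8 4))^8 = (0 5 1 2 7 8 9)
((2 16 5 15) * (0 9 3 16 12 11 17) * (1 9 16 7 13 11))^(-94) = (0 13 9 2 16 11 3 12 5 17 7 1 15)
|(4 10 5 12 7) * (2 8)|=|(2 8)(4 10 5 12 7)|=10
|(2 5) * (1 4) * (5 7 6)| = 4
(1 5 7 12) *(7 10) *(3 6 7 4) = [0, 5, 2, 6, 3, 10, 7, 12, 8, 9, 4, 11, 1] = (1 5 10 4 3 6 7 12)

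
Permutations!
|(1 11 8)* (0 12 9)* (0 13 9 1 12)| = 4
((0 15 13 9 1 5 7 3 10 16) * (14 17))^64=(17)(0 1 10 13 7)(3 15 5 16 9)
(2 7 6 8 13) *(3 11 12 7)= [0, 1, 3, 11, 4, 5, 8, 6, 13, 9, 10, 12, 7, 2]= (2 3 11 12 7 6 8 13)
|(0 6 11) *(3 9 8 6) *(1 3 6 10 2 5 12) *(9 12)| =15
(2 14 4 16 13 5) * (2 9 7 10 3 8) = (2 14 4 16 13 5 9 7 10 3 8) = [0, 1, 14, 8, 16, 9, 6, 10, 2, 7, 3, 11, 12, 5, 4, 15, 13]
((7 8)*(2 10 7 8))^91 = (2 10 7)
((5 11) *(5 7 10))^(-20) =((5 11 7 10))^(-20) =(11)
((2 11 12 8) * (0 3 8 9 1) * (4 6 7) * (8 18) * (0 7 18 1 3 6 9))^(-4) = ((0 6 18 8 2 11 12)(1 7 4 9 3))^(-4) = (0 8 12 18 11 6 2)(1 7 4 9 3)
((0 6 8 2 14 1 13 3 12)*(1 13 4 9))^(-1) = ((0 6 8 2 14 13 3 12)(1 4 9))^(-1) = (0 12 3 13 14 2 8 6)(1 9 4)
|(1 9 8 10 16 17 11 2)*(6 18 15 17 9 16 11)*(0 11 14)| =|(0 11 2 1 16 9 8 10 14)(6 18 15 17)| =36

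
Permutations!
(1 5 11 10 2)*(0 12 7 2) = [12, 5, 1, 3, 4, 11, 6, 2, 8, 9, 0, 10, 7] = (0 12 7 2 1 5 11 10)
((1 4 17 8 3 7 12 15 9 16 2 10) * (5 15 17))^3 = ((1 4 5 15 9 16 2 10)(3 7 12 17 8))^3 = (1 15 2 4 9 10 5 16)(3 17 7 8 12)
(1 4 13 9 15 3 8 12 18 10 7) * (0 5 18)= (0 5 18 10 7 1 4 13 9 15 3 8 12)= [5, 4, 2, 8, 13, 18, 6, 1, 12, 15, 7, 11, 0, 9, 14, 3, 16, 17, 10]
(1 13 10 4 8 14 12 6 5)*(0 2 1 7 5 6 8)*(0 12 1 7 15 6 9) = (0 2 7 5 15 6 9)(1 13 10 4 12 8 14) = [2, 13, 7, 3, 12, 15, 9, 5, 14, 0, 4, 11, 8, 10, 1, 6]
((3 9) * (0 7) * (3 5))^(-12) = (9)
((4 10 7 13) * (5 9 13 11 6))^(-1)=((4 10 7 11 6 5 9 13))^(-1)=(4 13 9 5 6 11 7 10)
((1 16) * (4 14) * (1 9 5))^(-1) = ((1 16 9 5)(4 14))^(-1) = (1 5 9 16)(4 14)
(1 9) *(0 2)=[2, 9, 0, 3, 4, 5, 6, 7, 8, 1]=(0 2)(1 9)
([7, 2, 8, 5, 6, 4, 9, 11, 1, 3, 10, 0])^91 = [7, 2, 8, 5, 6, 4, 9, 11, 1, 3, 10, 0]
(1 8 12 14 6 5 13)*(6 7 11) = (1 8 12 14 7 11 6 5 13) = [0, 8, 2, 3, 4, 13, 5, 11, 12, 9, 10, 6, 14, 1, 7]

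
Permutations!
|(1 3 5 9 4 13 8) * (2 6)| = |(1 3 5 9 4 13 8)(2 6)| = 14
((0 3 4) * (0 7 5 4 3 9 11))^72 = ((0 9 11)(4 7 5))^72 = (11)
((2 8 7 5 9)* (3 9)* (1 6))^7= ((1 6)(2 8 7 5 3 9))^7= (1 6)(2 8 7 5 3 9)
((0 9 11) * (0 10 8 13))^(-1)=((0 9 11 10 8 13))^(-1)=(0 13 8 10 11 9)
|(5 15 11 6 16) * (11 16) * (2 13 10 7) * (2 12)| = 30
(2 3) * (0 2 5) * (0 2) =(2 3 5) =[0, 1, 3, 5, 4, 2]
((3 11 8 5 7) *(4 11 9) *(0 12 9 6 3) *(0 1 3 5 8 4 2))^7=(0 2 9 12)(1 6 7 3 5)(4 11)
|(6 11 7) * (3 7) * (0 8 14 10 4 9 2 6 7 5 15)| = |(0 8 14 10 4 9 2 6 11 3 5 15)| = 12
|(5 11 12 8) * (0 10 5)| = |(0 10 5 11 12 8)| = 6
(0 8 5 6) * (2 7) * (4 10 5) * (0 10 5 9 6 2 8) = (2 7 8 4 5)(6 10 9) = [0, 1, 7, 3, 5, 2, 10, 8, 4, 6, 9]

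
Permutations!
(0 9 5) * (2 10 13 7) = (0 9 5)(2 10 13 7) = [9, 1, 10, 3, 4, 0, 6, 2, 8, 5, 13, 11, 12, 7]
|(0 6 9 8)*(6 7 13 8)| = |(0 7 13 8)(6 9)| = 4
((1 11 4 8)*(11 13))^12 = (1 11 8 13 4)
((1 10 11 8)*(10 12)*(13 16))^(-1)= ((1 12 10 11 8)(13 16))^(-1)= (1 8 11 10 12)(13 16)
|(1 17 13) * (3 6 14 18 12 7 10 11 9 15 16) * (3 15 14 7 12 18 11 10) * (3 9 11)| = |(18)(1 17 13)(3 6 7 9 14)(15 16)| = 30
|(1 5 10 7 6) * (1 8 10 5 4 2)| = 12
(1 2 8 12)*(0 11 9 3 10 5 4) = (0 11 9 3 10 5 4)(1 2 8 12) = [11, 2, 8, 10, 0, 4, 6, 7, 12, 3, 5, 9, 1]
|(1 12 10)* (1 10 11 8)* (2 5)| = 4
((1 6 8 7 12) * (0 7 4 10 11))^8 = ((0 7 12 1 6 8 4 10 11))^8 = (0 11 10 4 8 6 1 12 7)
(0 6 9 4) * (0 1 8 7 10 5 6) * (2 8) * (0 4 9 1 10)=[4, 2, 8, 3, 10, 6, 1, 0, 7, 9, 5]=(0 4 10 5 6 1 2 8 7)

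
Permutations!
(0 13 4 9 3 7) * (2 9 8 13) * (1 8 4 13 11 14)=[2, 8, 9, 7, 4, 5, 6, 0, 11, 3, 10, 14, 12, 13, 1]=(0 2 9 3 7)(1 8 11 14)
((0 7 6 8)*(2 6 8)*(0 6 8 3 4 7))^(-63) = ((2 8 6)(3 4 7))^(-63) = (8)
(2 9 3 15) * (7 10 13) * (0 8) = [8, 1, 9, 15, 4, 5, 6, 10, 0, 3, 13, 11, 12, 7, 14, 2] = (0 8)(2 9 3 15)(7 10 13)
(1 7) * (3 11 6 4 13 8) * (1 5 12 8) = (1 7 5 12 8 3 11 6 4 13) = [0, 7, 2, 11, 13, 12, 4, 5, 3, 9, 10, 6, 8, 1]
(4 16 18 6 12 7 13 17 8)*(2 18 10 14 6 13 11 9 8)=[0, 1, 18, 3, 16, 5, 12, 11, 4, 8, 14, 9, 7, 17, 6, 15, 10, 2, 13]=(2 18 13 17)(4 16 10 14 6 12 7 11 9 8)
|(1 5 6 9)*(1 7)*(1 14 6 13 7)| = |(1 5 13 7 14 6 9)| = 7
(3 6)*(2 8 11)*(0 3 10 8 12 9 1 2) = (0 3 6 10 8 11)(1 2 12 9) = [3, 2, 12, 6, 4, 5, 10, 7, 11, 1, 8, 0, 9]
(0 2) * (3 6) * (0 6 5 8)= (0 2 6 3 5 8)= [2, 1, 6, 5, 4, 8, 3, 7, 0]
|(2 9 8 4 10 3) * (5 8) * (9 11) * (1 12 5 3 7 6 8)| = 60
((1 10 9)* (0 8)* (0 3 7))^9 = ((0 8 3 7)(1 10 9))^9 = (10)(0 8 3 7)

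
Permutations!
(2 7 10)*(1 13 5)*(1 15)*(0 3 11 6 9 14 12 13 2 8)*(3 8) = (0 8)(1 2 7 10 3 11 6 9 14 12 13 5 15) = [8, 2, 7, 11, 4, 15, 9, 10, 0, 14, 3, 6, 13, 5, 12, 1]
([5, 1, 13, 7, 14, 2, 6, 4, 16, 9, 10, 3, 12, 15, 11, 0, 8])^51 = [5, 1, 13, 7, 14, 2, 6, 4, 16, 9, 10, 3, 12, 15, 11, 0, 8]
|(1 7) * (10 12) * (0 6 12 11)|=|(0 6 12 10 11)(1 7)|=10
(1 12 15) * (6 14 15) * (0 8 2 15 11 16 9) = (0 8 2 15 1 12 6 14 11 16 9) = [8, 12, 15, 3, 4, 5, 14, 7, 2, 0, 10, 16, 6, 13, 11, 1, 9]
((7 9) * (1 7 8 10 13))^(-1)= (1 13 10 8 9 7)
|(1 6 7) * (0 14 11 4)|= 12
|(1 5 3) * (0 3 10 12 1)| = 4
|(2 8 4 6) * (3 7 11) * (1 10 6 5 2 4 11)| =|(1 10 6 4 5 2 8 11 3 7)| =10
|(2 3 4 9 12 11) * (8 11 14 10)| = 9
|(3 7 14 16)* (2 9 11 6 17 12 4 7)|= 11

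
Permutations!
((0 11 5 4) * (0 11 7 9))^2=((0 7 9)(4 11 5))^2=(0 9 7)(4 5 11)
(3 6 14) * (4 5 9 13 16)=[0, 1, 2, 6, 5, 9, 14, 7, 8, 13, 10, 11, 12, 16, 3, 15, 4]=(3 6 14)(4 5 9 13 16)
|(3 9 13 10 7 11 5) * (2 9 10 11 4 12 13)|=8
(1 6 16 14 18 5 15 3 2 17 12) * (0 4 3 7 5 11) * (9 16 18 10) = (0 4 3 2 17 12 1 6 18 11)(5 15 7)(9 16 14 10) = [4, 6, 17, 2, 3, 15, 18, 5, 8, 16, 9, 0, 1, 13, 10, 7, 14, 12, 11]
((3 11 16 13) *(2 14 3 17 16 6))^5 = ((2 14 3 11 6)(13 17 16))^5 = (13 16 17)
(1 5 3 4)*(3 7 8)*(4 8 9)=[0, 5, 2, 8, 1, 7, 6, 9, 3, 4]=(1 5 7 9 4)(3 8)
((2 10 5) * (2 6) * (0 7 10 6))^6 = (0 10)(5 7)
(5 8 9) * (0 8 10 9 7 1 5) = (0 8 7 1 5 10 9) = [8, 5, 2, 3, 4, 10, 6, 1, 7, 0, 9]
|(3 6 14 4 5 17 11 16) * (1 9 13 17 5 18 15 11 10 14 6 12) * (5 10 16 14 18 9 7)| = |(1 7 5 10 18 15 11 14 4 9 13 17 16 3 12)| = 15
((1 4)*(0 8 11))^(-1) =(0 11 8)(1 4)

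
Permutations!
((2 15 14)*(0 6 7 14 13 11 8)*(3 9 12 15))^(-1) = ((0 6 7 14 2 3 9 12 15 13 11 8))^(-1) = (0 8 11 13 15 12 9 3 2 14 7 6)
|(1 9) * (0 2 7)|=|(0 2 7)(1 9)|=6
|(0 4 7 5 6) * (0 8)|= |(0 4 7 5 6 8)|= 6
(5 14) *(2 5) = (2 5 14) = [0, 1, 5, 3, 4, 14, 6, 7, 8, 9, 10, 11, 12, 13, 2]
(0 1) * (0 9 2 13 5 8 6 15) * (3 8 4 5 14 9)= (0 1 3 8 6 15)(2 13 14 9)(4 5)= [1, 3, 13, 8, 5, 4, 15, 7, 6, 2, 10, 11, 12, 14, 9, 0]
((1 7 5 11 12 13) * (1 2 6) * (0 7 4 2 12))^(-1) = ((0 7 5 11)(1 4 2 6)(12 13))^(-1) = (0 11 5 7)(1 6 2 4)(12 13)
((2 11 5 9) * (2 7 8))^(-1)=((2 11 5 9 7 8))^(-1)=(2 8 7 9 5 11)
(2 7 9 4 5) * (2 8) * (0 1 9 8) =(0 1 9 4 5)(2 7 8) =[1, 9, 7, 3, 5, 0, 6, 8, 2, 4]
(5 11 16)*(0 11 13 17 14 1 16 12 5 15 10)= [11, 16, 2, 3, 4, 13, 6, 7, 8, 9, 0, 12, 5, 17, 1, 10, 15, 14]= (0 11 12 5 13 17 14 1 16 15 10)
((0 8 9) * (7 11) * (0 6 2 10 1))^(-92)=(11)(0 1 10 2 6 9 8)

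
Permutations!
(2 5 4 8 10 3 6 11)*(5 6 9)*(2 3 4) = (2 6 11 3 9 5)(4 8 10) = [0, 1, 6, 9, 8, 2, 11, 7, 10, 5, 4, 3]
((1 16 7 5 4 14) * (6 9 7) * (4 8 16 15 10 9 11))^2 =((1 15 10 9 7 5 8 16 6 11 4 14))^2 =(1 10 7 8 6 4)(5 16 11 14 15 9)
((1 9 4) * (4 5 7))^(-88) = ((1 9 5 7 4))^(-88) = (1 5 4 9 7)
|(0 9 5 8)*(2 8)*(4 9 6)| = |(0 6 4 9 5 2 8)| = 7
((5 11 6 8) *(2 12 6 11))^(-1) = ((2 12 6 8 5))^(-1) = (2 5 8 6 12)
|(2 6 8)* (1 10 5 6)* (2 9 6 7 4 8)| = 9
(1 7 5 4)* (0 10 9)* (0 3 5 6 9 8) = (0 10 8)(1 7 6 9 3 5 4) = [10, 7, 2, 5, 1, 4, 9, 6, 0, 3, 8]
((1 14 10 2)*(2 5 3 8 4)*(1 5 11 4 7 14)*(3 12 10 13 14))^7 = (2 5 12 10 11 4)(3 8 7)(13 14)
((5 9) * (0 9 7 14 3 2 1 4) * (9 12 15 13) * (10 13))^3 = (0 10 5 3 4 15 9 14 1 12 13 7 2)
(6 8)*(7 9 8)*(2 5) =[0, 1, 5, 3, 4, 2, 7, 9, 6, 8] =(2 5)(6 7 9 8)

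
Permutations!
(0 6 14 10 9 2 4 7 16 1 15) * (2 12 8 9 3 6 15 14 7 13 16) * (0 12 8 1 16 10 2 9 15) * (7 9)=(16)(1 14 2 4 13 10 3 6 9 8 15 12)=[0, 14, 4, 6, 13, 5, 9, 7, 15, 8, 3, 11, 1, 10, 2, 12, 16]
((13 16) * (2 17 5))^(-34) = ((2 17 5)(13 16))^(-34) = (2 5 17)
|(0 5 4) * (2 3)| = 6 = |(0 5 4)(2 3)|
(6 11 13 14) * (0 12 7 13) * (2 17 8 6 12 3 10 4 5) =(0 3 10 4 5 2 17 8 6 11)(7 13 14 12) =[3, 1, 17, 10, 5, 2, 11, 13, 6, 9, 4, 0, 7, 14, 12, 15, 16, 8]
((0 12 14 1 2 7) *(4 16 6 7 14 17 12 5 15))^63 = (12 17)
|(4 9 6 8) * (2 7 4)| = 6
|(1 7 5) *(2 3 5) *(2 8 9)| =|(1 7 8 9 2 3 5)| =7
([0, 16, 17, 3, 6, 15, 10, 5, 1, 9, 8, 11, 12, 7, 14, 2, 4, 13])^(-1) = (1 8 10 6 4 16)(2 15 5 7 13 17)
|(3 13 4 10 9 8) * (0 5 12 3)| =|(0 5 12 3 13 4 10 9 8)| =9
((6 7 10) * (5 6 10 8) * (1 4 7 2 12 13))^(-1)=((1 4 7 8 5 6 2 12 13))^(-1)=(1 13 12 2 6 5 8 7 4)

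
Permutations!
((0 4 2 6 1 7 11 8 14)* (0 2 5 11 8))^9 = (0 4 5 11)(1 14)(2 7)(6 8)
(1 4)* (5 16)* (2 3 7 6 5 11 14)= (1 4)(2 3 7 6 5 16 11 14)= [0, 4, 3, 7, 1, 16, 5, 6, 8, 9, 10, 14, 12, 13, 2, 15, 11]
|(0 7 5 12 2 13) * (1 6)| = 6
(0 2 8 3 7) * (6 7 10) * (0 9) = (0 2 8 3 10 6 7 9) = [2, 1, 8, 10, 4, 5, 7, 9, 3, 0, 6]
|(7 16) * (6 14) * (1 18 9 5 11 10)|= 6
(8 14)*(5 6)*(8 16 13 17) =(5 6)(8 14 16 13 17) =[0, 1, 2, 3, 4, 6, 5, 7, 14, 9, 10, 11, 12, 17, 16, 15, 13, 8]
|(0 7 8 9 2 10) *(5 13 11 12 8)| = 10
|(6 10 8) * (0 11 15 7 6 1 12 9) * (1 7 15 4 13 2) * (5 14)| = 8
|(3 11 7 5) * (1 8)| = |(1 8)(3 11 7 5)| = 4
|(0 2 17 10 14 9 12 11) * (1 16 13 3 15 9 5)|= |(0 2 17 10 14 5 1 16 13 3 15 9 12 11)|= 14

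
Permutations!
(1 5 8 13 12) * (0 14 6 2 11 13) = (0 14 6 2 11 13 12 1 5 8) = [14, 5, 11, 3, 4, 8, 2, 7, 0, 9, 10, 13, 1, 12, 6]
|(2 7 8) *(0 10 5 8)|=|(0 10 5 8 2 7)|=6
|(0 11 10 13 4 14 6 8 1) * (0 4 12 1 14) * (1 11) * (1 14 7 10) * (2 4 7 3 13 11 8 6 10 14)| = |(0 2 4)(1 7 14 10 11)(3 13 12 8)| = 60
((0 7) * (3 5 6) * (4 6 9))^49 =((0 7)(3 5 9 4 6))^49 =(0 7)(3 6 4 9 5)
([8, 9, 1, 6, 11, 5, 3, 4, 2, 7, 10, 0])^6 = [4, 8, 0, 3, 9, 5, 6, 1, 11, 2, 10, 7]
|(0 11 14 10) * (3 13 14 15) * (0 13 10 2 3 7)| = |(0 11 15 7)(2 3 10 13 14)| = 20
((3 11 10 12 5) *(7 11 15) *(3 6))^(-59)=((3 15 7 11 10 12 5 6))^(-59)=(3 12 7 6 10 15 5 11)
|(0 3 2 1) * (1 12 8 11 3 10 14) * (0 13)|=5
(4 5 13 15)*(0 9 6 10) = (0 9 6 10)(4 5 13 15) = [9, 1, 2, 3, 5, 13, 10, 7, 8, 6, 0, 11, 12, 15, 14, 4]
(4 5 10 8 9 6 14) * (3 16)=(3 16)(4 5 10 8 9 6 14)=[0, 1, 2, 16, 5, 10, 14, 7, 9, 6, 8, 11, 12, 13, 4, 15, 3]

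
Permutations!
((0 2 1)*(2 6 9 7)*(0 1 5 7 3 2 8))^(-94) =(0 9 2 7)(3 5 8 6)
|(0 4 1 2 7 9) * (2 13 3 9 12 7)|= |(0 4 1 13 3 9)(7 12)|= 6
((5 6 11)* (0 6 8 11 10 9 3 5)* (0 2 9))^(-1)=(0 10 6)(2 11 8 5 3 9)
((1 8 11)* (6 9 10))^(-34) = (1 11 8)(6 10 9)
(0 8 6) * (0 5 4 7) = (0 8 6 5 4 7) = [8, 1, 2, 3, 7, 4, 5, 0, 6]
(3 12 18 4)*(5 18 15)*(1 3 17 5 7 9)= (1 3 12 15 7 9)(4 17 5 18)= [0, 3, 2, 12, 17, 18, 6, 9, 8, 1, 10, 11, 15, 13, 14, 7, 16, 5, 4]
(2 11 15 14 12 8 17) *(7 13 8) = (2 11 15 14 12 7 13 8 17) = [0, 1, 11, 3, 4, 5, 6, 13, 17, 9, 10, 15, 7, 8, 12, 14, 16, 2]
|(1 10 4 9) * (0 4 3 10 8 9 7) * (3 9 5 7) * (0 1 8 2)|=|(0 4 3 10 9 8 5 7 1 2)|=10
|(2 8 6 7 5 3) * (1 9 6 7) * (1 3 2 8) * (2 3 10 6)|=12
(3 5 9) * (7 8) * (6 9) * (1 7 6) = (1 7 8 6 9 3 5) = [0, 7, 2, 5, 4, 1, 9, 8, 6, 3]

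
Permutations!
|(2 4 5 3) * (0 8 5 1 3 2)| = 7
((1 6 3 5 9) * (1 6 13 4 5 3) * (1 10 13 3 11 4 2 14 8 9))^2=((1 3 11 4 5)(2 14 8 9 6 10 13))^2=(1 11 5 3 4)(2 8 6 13 14 9 10)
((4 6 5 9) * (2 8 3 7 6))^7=((2 8 3 7 6 5 9 4))^7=(2 4 9 5 6 7 3 8)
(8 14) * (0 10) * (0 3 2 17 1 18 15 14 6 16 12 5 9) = (0 10 3 2 17 1 18 15 14 8 6 16 12 5 9) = [10, 18, 17, 2, 4, 9, 16, 7, 6, 0, 3, 11, 5, 13, 8, 14, 12, 1, 15]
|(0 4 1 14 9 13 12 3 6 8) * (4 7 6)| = |(0 7 6 8)(1 14 9 13 12 3 4)| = 28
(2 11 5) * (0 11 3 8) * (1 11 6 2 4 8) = [6, 11, 3, 1, 8, 4, 2, 7, 0, 9, 10, 5] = (0 6 2 3 1 11 5 4 8)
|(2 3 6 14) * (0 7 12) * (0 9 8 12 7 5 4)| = 12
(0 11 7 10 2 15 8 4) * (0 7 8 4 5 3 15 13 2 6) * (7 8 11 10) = (0 10 6)(2 13)(3 15 4 8 5) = [10, 1, 13, 15, 8, 3, 0, 7, 5, 9, 6, 11, 12, 2, 14, 4]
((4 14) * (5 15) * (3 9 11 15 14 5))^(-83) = (3 9 11 15)(4 5 14)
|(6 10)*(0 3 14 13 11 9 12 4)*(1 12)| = 18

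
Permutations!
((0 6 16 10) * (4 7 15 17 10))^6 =((0 6 16 4 7 15 17 10))^6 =(0 17 7 16)(4 6 10 15)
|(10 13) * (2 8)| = 2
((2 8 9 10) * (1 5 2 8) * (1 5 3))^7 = (1 3)(2 5)(8 9 10)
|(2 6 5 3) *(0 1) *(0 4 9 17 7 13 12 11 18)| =|(0 1 4 9 17 7 13 12 11 18)(2 6 5 3)| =20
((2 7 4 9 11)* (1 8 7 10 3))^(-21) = (1 2 4)(3 11 7)(8 10 9) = ((1 8 7 4 9 11 2 10 3))^(-21)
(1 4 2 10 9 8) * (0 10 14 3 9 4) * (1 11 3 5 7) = (0 10 4 2 14 5 7 1)(3 9 8 11) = [10, 0, 14, 9, 2, 7, 6, 1, 11, 8, 4, 3, 12, 13, 5]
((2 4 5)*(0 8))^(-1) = ((0 8)(2 4 5))^(-1) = (0 8)(2 5 4)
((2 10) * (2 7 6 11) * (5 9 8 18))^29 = ((2 10 7 6 11)(5 9 8 18))^29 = (2 11 6 7 10)(5 9 8 18)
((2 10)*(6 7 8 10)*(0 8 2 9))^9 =(0 8 10 9)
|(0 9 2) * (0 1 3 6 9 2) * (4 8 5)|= |(0 2 1 3 6 9)(4 8 5)|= 6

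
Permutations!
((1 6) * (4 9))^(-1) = (1 6)(4 9)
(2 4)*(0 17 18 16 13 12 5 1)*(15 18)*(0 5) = [17, 5, 4, 3, 2, 1, 6, 7, 8, 9, 10, 11, 0, 12, 14, 18, 13, 15, 16] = (0 17 15 18 16 13 12)(1 5)(2 4)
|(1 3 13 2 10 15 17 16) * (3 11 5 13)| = |(1 11 5 13 2 10 15 17 16)| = 9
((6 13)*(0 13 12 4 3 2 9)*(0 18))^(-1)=((0 13 6 12 4 3 2 9 18))^(-1)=(0 18 9 2 3 4 12 6 13)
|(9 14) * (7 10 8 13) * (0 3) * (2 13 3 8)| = 12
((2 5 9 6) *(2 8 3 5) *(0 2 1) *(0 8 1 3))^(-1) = ((0 2 3 5 9 6 1 8))^(-1) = (0 8 1 6 9 5 3 2)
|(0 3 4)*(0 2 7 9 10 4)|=10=|(0 3)(2 7 9 10 4)|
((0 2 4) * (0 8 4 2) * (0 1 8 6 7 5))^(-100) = (0 7 4 1 5 6 8) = ((0 1 8 4 6 7 5))^(-100)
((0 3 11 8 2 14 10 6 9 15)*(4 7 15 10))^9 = ((0 3 11 8 2 14 4 7 15)(6 9 10))^9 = (15)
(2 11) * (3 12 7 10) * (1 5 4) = (1 5 4)(2 11)(3 12 7 10) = [0, 5, 11, 12, 1, 4, 6, 10, 8, 9, 3, 2, 7]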